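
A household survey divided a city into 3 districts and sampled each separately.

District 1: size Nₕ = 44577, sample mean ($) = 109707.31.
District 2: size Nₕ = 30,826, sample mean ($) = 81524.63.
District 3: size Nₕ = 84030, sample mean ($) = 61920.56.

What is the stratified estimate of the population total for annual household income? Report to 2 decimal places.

Estimate total by summing Nₕ·x̄ₕ over strata.
44577·109707.31 + 30826·81524.63 + 84030·61920.56 = 4890422757.87 + 2513078244.38 + 5203184656.8 = 12606685659.05.

12606685659.05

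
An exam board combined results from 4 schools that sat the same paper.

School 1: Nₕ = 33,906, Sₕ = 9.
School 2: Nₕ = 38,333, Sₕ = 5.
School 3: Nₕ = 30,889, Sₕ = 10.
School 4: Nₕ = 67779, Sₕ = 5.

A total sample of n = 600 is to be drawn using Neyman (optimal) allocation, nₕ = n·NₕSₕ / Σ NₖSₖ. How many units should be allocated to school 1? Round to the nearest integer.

160

1: NₕSₕ = 33906·9 = 305154
2: NₕSₕ = 38333·5 = 191665
3: NₕSₕ = 30889·10 = 308890
4: NₕSₕ = 67779·5 = 338895
Σ NₕSₕ = 1144604.
n_1 = 600·305154/1144604 = 159.961... → 160.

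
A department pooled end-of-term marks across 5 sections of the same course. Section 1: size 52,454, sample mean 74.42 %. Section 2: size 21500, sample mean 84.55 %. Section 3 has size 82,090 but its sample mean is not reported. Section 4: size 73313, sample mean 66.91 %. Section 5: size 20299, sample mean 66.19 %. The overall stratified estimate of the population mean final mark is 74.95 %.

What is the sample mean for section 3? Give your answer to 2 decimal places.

Σ Nₕx̄ₕ = N·μ, so 82090·x̄_3 = 249656·74.95 − (52454·74.42 + 21500·84.55 + 73313·66.91 + 20299·66.19).
= 18711717.2 − 11970415.32 = 6741301.88.
x̄_3 = 6741301.88 / 82090 = 82.1209... → 82.12.

82.12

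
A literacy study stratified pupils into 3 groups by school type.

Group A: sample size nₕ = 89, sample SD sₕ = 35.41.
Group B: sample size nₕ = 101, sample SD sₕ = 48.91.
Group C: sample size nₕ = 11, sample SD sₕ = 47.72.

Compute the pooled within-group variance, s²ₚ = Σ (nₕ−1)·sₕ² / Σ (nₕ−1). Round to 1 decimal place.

1880.5

Degrees of freedom: 88 + 100 + 10 = 198.
Σ(nₕ−1)sₕ² = 88·1253.8681 + 100·2392.1881 + 10·2277.1984 = 372331.1868.
s²ₚ = 372331.1868 / 198 = 1880.461... → 1880.5.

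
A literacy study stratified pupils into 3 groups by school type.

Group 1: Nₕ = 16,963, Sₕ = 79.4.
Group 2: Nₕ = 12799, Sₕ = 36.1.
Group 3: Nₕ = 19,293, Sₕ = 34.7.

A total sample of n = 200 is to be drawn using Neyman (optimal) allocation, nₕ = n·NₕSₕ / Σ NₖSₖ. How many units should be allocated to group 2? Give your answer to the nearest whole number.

Σ NₕSₕ = 16963·79.4 + 12799·36.1 + 19293·34.7 = 2478373.2.
Share for 2: 462043.9/2478373.2 = 0.18643.
n_2 = 200 × 0.18643 = 37.286... → 37.

37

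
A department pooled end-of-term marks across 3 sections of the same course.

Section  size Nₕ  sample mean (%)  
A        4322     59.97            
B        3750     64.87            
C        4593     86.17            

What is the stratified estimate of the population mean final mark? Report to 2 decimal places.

70.92

N = 12665; weights Wₕ = Nₕ/N = (0.3413, 0.2961, 0.3627).
x̄_st = Σ Wₕ·x̄ₕ = 0.3413·59.97 + 0.2961·64.87 + 0.3627·86.17 ≈ 70.9224...
→ 70.92.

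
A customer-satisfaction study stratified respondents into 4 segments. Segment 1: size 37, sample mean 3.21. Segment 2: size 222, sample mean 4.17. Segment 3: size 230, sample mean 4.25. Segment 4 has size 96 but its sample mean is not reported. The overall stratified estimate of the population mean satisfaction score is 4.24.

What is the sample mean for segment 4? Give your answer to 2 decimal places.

4.77

N = 37 + 222 + 230 + 96 = 585.
Overall total = μ·N = 4.24·585 = 2480.4.
Subtract the known strata: 37·3.21 + 222·4.17 + 230·4.25 = 2022.01.
Remaining total for segment 4: 2480.4 − 2022.01 = 458.39.
Divide by its size: 458.39 / 96 = 4.7749... → 4.77.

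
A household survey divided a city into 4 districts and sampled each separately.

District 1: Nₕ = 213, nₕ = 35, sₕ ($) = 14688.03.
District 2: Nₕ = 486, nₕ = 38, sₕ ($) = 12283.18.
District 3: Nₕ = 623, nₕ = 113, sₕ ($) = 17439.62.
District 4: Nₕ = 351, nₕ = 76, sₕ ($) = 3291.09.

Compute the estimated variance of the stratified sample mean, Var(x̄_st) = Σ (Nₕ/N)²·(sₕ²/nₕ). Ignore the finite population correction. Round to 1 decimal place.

N = 1673. Term for each stratum: Wₕ²sₕ²/nₕ.
Var(x̄_st) = 99914.0084 + 335056.9974 + 373232.8003 + 6273.1876 = 814476.9936 → 814477.0.

814477.0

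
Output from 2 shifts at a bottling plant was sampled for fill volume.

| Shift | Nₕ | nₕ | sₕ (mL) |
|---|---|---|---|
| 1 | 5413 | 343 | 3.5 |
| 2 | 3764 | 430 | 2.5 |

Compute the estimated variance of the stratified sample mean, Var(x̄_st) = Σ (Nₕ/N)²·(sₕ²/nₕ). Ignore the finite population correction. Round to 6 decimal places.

N = 9177. Term for each stratum: Wₕ²sₕ²/nₕ.
Var(x̄_st) = 0.012425577 + 0.002445172 = 0.014870748 → 0.014871.

0.014871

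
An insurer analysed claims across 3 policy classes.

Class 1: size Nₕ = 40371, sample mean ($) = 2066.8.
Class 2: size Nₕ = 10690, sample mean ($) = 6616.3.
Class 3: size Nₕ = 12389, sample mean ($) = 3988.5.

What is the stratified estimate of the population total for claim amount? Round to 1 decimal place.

Population total = Σ Nₕ·x̄ₕ (each stratum's size times its mean).
40371·2066.8 + 10690·6616.3 + 12389·3988.5 = 83438782.8 + 70728247 + 49413526.5 = 203580556.3.

203580556.3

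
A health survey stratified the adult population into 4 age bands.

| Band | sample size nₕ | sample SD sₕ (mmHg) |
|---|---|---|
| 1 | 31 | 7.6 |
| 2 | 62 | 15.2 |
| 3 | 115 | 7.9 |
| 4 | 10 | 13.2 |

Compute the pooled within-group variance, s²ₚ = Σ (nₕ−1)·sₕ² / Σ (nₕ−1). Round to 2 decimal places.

1: (31−1)·7.6² = 30·57.76 = 1732.8
2: (62−1)·15.2² = 61·231.04 = 14093.44
3: (115−1)·7.9² = 114·62.41 = 7114.74
4: (10−1)·13.2² = 9·174.24 = 1568.16
Numerator = 24509.14; denominator = Σ(nₕ−1) = 214.
s²ₚ = 24509.14/214 = 114.5287... → 114.53.

114.53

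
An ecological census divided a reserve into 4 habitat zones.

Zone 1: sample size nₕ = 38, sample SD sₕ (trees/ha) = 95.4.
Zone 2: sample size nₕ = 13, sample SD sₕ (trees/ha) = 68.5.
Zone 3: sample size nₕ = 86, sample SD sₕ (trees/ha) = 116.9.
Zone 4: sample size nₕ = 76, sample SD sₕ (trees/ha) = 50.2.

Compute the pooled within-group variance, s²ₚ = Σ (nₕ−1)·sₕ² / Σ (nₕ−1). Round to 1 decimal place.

8342.7

1: (38−1)·95.4² = 37·9101.16 = 336742.92
2: (13−1)·68.5² = 12·4692.25 = 56307
3: (86−1)·116.9² = 85·13665.61 = 1161576.85
4: (76−1)·50.2² = 75·2520.04 = 189003
Numerator = 1743629.77; denominator = Σ(nₕ−1) = 209.
s²ₚ = 1743629.77/209 = 8342.726... → 8342.7.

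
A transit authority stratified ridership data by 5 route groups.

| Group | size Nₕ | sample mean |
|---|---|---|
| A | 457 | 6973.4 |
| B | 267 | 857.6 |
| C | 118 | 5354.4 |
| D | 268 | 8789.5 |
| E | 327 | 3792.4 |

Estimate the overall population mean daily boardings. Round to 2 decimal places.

N = 457 + 267 + 118 + 268 + 327 = 1437.
Overall mean = Σ (Nₕ/N)·x̄ₕ — weight by population share, not a simple average.
Σ Nₕx̄ₕ = 457·6973.4 + 267·857.6 + 118·5354.4 + 268·8789.5 + 327·3792.4 = 3186843.8 + 228979.2 + 631819.2 + 2355586 + 1240114.8 = 7643343.
Divide by N: 7643343 / 1437 = 5318.9582... → 5318.96.

5318.96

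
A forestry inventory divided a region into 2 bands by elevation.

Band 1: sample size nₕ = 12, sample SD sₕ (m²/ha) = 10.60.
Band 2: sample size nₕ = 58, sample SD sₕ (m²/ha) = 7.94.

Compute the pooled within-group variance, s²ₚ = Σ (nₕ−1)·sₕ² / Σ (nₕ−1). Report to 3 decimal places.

1: (12−1)·10.60² = 11·112.36 = 1235.96
2: (58−1)·7.94² = 57·63.0436 = 3593.4852
Numerator = 4829.4452; denominator = Σ(nₕ−1) = 68.
s²ₚ = 4829.4452/68 = 71.02125... → 71.021.

71.021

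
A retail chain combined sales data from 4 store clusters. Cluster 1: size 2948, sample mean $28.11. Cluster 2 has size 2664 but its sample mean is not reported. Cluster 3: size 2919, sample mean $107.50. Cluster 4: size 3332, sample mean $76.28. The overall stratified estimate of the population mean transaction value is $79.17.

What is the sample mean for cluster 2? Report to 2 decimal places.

N = 2948 + 2664 + 2919 + 3332 = 11863.
Overall total = μ·N = 79.17·11863 = 939193.71.
Subtract the known strata: 2948·28.11 + 2919·107.50 + 3332·76.28 = 650825.74.
Remaining total for cluster 2: 939193.71 − 650825.74 = 288367.97.
Divide by its size: 288367.97 / 2664 = 108.2462... → 108.25.

108.25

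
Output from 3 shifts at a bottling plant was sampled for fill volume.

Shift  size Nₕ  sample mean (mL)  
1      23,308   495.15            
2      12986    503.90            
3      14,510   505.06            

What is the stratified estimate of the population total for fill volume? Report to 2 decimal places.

25413022.20

1: 23308·495.15 = 11540956.2
2: 12986·503.90 = 6543645.4
3: 14510·505.06 = 7328420.6
τ̂ = Σ Nₕx̄ₕ = 25413022.20.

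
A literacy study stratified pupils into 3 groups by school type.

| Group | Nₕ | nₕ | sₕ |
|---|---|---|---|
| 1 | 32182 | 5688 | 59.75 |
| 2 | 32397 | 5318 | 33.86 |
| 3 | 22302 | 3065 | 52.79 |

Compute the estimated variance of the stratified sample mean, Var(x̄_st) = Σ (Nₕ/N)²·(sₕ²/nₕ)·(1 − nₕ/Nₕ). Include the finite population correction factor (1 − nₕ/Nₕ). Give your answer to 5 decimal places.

N = 86881. Term for each stratum: Wₕ²sₕ²/nₕ·(1−nₕ/Nₕ).
Var(x̄_st) = 0.07089689 + 0.02505609 + 0.05167784 = 0.14763083 → 0.14763.

0.14763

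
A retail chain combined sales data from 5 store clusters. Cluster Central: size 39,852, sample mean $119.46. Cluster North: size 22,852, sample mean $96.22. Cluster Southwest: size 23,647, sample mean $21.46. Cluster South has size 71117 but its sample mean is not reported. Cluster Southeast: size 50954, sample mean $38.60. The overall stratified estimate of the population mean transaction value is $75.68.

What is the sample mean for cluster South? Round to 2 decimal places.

89.14

N = 39852 + 22852 + 23647 + 71117 + 50954 = 208422.
Overall total = μ·N = 75.68·208422 = 15773376.96.
Subtract the known strata: 39852·119.46 + 22852·96.22 + 23647·21.46 + 50954·38.60 = 9433828.38.
Remaining total for cluster South: 15773376.96 − 9433828.38 = 6339548.58.
Divide by its size: 6339548.58 / 71117 = 89.1425... → 89.14.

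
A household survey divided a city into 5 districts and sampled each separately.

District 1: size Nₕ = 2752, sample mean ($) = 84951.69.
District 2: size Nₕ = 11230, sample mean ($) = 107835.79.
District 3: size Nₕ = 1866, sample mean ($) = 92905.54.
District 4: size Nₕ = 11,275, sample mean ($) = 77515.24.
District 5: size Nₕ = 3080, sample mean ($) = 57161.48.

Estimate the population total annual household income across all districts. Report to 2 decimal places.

2668186399.62

Population total = Σ Nₕ·x̄ₕ (each stratum's size times its mean).
2752·84951.69 + 11230·107835.79 + 1866·92905.54 + 11275·77515.24 + 3080·57161.48 = 233787050.88 + 1210995921.7 + 173361737.64 + 873984331 + 176057358.4 = 2668186399.62.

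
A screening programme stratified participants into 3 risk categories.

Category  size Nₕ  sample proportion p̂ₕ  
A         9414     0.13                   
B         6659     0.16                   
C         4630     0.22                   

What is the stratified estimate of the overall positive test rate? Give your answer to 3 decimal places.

0.160

Wₕ = Nₕ/N with N = 20703: 0.4547, 0.3216, 0.2236.
p̂_st = 0.4547·0.13 + 0.3216·0.16 + 0.2236·0.22 ≈ 0.15978... → 0.160.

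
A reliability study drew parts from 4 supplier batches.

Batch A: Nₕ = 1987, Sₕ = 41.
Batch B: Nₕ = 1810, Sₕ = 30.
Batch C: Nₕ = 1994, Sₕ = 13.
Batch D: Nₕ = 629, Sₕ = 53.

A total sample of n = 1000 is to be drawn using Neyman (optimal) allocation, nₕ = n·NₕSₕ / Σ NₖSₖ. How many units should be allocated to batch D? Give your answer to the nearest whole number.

171

Σ NₕSₕ = 1987·41 + 1810·30 + 1994·13 + 629·53 = 195026.
Share for D: 33337/195026 = 0.17094.
n_D = 1000 × 0.17094 = 170.936... → 171.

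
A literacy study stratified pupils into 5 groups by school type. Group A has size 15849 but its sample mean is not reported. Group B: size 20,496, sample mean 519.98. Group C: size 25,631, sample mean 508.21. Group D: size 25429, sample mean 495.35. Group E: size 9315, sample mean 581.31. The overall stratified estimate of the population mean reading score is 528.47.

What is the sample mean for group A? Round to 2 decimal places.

594.30

Σ Nₕx̄ₕ = N·μ, so 15849·x̄_A = 96720·528.47 − (20496·519.98 + 25631·508.21 + 25429·495.35 + 9315·581.31).
= 51113618.4 − 41694598.39 = 9419020.01.
x̄_A = 9419020.01 / 15849 = 594.2974... → 594.30.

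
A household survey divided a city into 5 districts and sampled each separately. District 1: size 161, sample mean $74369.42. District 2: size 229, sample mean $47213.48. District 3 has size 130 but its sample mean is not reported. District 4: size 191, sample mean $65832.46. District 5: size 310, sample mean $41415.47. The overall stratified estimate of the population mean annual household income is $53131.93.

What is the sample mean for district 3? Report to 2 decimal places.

46534.93

N = 161 + 229 + 130 + 191 + 310 = 1021.
Overall total = μ·N = 53131.93·1021 = 54247700.53.
Subtract the known strata: 161·74369.42 + 229·47213.48 + 191·65832.46 + 310·41415.47 = 48198159.1.
Remaining total for district 3: 54247700.53 − 48198159.1 = 6049541.43.
Divide by its size: 6049541.43 / 130 = 46534.9341... → 46534.93.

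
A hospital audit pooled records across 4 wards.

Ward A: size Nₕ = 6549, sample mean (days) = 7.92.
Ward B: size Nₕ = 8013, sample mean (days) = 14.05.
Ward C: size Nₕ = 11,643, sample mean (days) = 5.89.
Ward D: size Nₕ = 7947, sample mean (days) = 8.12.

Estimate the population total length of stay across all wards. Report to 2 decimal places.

297557.64

A: 6549·7.92 = 51868.08
B: 8013·14.05 = 112582.65
C: 11643·5.89 = 68577.27
D: 7947·8.12 = 64529.64
τ̂ = Σ Nₕx̄ₕ = 297557.64.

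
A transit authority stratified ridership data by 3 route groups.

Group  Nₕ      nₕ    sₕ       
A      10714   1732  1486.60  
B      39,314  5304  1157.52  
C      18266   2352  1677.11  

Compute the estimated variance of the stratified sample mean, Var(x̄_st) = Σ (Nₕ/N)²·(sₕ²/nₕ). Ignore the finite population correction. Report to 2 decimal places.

200.66

N = 68294. Term for each stratum: Wₕ²sₕ²/nₕ.
Var(x̄_st) = 31.40354 + 83.71106 + 85.54755 = 200.66215 → 200.66.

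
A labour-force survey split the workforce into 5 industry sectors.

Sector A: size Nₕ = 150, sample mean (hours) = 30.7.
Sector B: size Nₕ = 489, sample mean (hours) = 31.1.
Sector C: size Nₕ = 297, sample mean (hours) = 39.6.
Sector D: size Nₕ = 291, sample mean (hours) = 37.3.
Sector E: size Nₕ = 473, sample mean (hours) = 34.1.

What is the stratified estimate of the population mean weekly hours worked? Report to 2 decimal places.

x̄_st = (Σ Nₕx̄ₕ) / (Σ Nₕ) = (150·30.7 + 489·31.1 + 297·39.6 + 291·37.3 + 473·34.1) / 1700
= 58557.7 / 1700 = 34.4457... → 34.45.

34.45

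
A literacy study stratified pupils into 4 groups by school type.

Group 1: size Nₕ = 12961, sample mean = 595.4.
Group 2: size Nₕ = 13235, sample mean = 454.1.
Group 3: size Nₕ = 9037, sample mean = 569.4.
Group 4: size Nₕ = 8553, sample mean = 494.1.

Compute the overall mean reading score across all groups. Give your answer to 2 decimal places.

N = 12961 + 13235 + 9037 + 8553 = 43786.
Overall mean = Σ (Nₕ/N)·x̄ₕ — weight by population share, not a simple average.
Σ Nₕx̄ₕ = 12961·595.4 + 13235·454.1 + 9037·569.4 + 8553·494.1 = 7716979.4 + 6010013.5 + 5145667.8 + 4226037.3 = 23098698.
Divide by N: 23098698 / 43786 = 527.5362... → 527.54.

527.54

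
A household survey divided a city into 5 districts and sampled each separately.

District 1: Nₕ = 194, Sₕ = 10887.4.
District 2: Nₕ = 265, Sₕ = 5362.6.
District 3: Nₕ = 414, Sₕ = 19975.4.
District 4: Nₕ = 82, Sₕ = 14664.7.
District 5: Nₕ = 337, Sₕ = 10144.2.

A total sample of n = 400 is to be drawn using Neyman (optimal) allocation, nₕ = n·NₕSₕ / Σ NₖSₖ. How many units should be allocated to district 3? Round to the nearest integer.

201

Σ NₕSₕ = 194·10887.4 + 265·5362.6 + 414·19975.4 + 82·14664.7 + 337·10144.2 = 16424161.
Share for 3: 8269815.6/16424161 = 0.50352.
n_3 = 400 × 0.50352 = 201.406... → 201.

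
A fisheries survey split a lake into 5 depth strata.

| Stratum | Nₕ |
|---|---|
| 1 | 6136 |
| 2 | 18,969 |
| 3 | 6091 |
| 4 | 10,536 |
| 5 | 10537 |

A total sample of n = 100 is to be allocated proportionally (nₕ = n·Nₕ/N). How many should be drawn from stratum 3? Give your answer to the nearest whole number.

Share of stratum 3 = 6091/52269 = 0.11653.
Allocate 100 × 0.11653 = 11.653... → 12.

12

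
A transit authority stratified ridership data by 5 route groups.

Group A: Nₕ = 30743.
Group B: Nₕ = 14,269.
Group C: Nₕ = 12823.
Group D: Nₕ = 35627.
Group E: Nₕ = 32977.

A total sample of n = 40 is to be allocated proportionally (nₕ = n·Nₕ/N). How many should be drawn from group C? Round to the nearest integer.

N = 30743 + 14269 + 12823 + 35627 + 32977 = 126439.
n_C = 40·12823/126439 = 4.057... → 4.

4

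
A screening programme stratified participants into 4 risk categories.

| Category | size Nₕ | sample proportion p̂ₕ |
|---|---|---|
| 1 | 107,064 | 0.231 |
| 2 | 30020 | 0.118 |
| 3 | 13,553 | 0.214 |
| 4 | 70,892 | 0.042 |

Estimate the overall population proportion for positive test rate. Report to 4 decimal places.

Wₕ = Nₕ/N with N = 221529: 0.4833, 0.1355, 0.0612, 0.3200.
p̂_st = 0.4833·0.231 + 0.1355·0.118 + 0.0612·0.214 + 0.3200·0.042 ≈ 0.154165... → 0.1542.

0.1542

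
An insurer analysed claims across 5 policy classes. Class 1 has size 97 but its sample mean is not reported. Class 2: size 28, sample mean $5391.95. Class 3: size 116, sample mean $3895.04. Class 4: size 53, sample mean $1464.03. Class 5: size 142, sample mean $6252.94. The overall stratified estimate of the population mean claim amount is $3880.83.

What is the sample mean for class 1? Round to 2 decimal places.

N = 97 + 28 + 116 + 53 + 142 = 436.
Overall total = μ·N = 3880.83·436 = 1692041.88.
Subtract the known strata: 28·5391.95 + 116·3895.04 + 53·1464.03 + 142·6252.94 = 1568310.31.
Remaining total for class 1: 1692041.88 − 1568310.31 = 123731.57.
Divide by its size: 123731.57 / 97 = 1275.5832... → 1275.58.

1275.58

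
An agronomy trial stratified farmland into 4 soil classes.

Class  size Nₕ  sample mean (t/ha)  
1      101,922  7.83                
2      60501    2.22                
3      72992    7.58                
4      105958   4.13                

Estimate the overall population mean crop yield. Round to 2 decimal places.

5.63

N = 341373; weights Wₕ = Nₕ/N = (0.2986, 0.1772, 0.2138, 0.3104).
x̄_st = Σ Wₕ·x̄ₕ = 0.2986·7.83 + 0.1772·2.22 + 0.2138·7.58 + 0.3104·4.13 ≈ 5.6339...
→ 5.63.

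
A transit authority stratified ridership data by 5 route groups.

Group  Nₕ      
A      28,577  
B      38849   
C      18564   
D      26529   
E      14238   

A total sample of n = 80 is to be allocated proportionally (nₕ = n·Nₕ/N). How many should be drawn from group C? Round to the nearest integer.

12

Share of group C = 18564/126757 = 0.14645.
Allocate 80 × 0.14645 = 11.716... → 12.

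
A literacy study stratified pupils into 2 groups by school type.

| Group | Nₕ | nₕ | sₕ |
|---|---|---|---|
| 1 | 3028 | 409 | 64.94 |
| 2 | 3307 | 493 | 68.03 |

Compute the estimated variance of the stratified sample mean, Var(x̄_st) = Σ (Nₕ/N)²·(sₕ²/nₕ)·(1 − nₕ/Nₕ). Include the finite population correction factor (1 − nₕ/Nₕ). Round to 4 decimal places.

N = 6335. Term for each stratum: Wₕ²sₕ²/nₕ·(1−nₕ/Nₕ).
Var(x̄_st) = 2.0375083 + 2.1768027 = 4.2143110 → 4.2143.

4.2143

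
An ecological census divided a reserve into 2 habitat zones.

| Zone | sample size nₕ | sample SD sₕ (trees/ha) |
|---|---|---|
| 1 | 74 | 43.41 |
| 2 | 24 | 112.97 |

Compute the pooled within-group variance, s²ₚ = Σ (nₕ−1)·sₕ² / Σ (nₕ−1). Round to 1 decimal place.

4490.6

Degrees of freedom: 73 + 23 = 96.
Σ(nₕ−1)sₕ² = 73·1884.4281 + 23·12762.2209 = 431094.332.
s²ₚ = 431094.332 / 96 = 4490.566... → 4490.6.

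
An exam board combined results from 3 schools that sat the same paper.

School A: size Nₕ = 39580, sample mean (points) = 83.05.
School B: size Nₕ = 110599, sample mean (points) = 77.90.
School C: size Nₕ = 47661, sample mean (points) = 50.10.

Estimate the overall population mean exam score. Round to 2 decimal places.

N = 39580 + 110599 + 47661 = 197840.
Weight each subgroup mean by Nₕ/N and sum.
Σ Nₕx̄ₕ = 39580·83.05 + 110599·77.90 + 47661·50.10 = 3287119 + 8615662.1 + 2387816.1 = 14290597.2.
Divide by N: 14290597.2 / 197840 = 72.2331... → 72.23.

72.23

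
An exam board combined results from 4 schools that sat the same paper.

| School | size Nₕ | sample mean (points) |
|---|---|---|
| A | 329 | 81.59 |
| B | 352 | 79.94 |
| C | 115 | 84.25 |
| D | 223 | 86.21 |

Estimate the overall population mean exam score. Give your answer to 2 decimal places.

N = 329 + 352 + 115 + 223 = 1019.
Overall mean = Σ (Nₕ/N)·x̄ₕ — weight by population share, not a simple average.
Σ Nₕx̄ₕ = 329·81.59 + 352·79.94 + 115·84.25 + 223·86.21 = 26843.11 + 28138.88 + 9688.75 + 19224.83 = 83895.57.
Divide by N: 83895.57 / 1019 = 82.3313... → 82.33.

82.33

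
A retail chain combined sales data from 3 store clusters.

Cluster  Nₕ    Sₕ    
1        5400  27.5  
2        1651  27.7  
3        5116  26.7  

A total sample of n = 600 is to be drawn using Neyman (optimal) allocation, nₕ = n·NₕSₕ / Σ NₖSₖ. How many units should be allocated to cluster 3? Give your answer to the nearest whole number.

Σ NₕSₕ = 5400·27.5 + 1651·27.7 + 5116·26.7 = 330829.9.
Share for 3: 136597.2/330829.9 = 0.41289.
n_3 = 600 × 0.41289 = 247.736... → 248.

248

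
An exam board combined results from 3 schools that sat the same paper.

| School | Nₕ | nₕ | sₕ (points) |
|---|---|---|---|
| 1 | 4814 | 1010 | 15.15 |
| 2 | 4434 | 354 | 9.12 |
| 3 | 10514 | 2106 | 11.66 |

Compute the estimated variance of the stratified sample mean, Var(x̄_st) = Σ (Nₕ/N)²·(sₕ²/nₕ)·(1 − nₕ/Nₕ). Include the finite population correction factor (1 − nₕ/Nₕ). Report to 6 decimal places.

0.036153

N = 19762; Wₕ = Nₕ/N.
school 1: (4814/19762)²·15.15²/1010·(1 − 1010/4814) = 0.010655865
school 2: (4434/19762)²·9.12²/354·(1 − 354/4434) = 0.010883798
school 3: (10514/19762)²·11.66²/2106·(1 − 2106/10514) = 0.014612941
Sum = 0.036152603 → 0.036153.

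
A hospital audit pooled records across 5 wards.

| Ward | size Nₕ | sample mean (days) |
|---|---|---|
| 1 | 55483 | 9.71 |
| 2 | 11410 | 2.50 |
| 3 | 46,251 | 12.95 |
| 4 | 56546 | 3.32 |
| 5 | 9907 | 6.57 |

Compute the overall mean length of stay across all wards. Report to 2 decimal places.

N = 179597; weights Wₕ = Nₕ/N = (0.3089, 0.0635, 0.2575, 0.3148, 0.0552).
x̄_st = Σ Wₕ·x̄ₕ = 0.3089·9.71 + 0.0635·2.50 + 0.2575·12.95 + 0.3148·3.32 + 0.0552·6.57 ≈ 7.9012...
→ 7.90.

7.90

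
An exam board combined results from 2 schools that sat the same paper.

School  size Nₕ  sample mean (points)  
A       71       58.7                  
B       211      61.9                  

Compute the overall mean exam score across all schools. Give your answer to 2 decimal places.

N = 71 + 211 = 282.
Weight each subgroup mean by Nₕ/N and sum.
Σ Nₕx̄ₕ = 71·58.7 + 211·61.9 = 4167.7 + 13060.9 = 17228.6.
Divide by N: 17228.6 / 282 = 61.0943... → 61.09.

61.09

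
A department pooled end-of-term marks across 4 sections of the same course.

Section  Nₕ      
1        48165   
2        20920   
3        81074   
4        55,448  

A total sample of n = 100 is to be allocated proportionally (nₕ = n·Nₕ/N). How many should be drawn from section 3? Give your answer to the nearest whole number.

39

N = 48165 + 20920 + 81074 + 55448 = 205607.
n_3 = 100·81074/205607 = 39.432... → 39.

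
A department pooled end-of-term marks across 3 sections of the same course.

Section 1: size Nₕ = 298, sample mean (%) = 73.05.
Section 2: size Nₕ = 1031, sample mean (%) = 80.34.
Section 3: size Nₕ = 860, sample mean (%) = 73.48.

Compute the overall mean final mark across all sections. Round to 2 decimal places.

N = 298 + 1031 + 860 = 2189.
Overall mean = Σ (Nₕ/N)·x̄ₕ — weight by population share, not a simple average.
Σ Nₕx̄ₕ = 298·73.05 + 1031·80.34 + 860·73.48 = 21768.9 + 82830.54 + 63192.8 = 167792.24.
Divide by N: 167792.24 / 2189 = 76.6525... → 76.65.

76.65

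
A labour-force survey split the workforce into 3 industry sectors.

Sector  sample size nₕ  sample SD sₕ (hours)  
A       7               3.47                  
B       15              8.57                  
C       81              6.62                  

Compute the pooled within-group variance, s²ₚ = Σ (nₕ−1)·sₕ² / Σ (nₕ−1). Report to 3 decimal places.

A: (7−1)·3.47² = 6·12.0409 = 72.2454
B: (15−1)·8.57² = 14·73.4449 = 1028.2286
C: (81−1)·6.62² = 80·43.8244 = 3505.952
Numerator = 4606.426; denominator = Σ(nₕ−1) = 100.
s²ₚ = 4606.426/100 = 46.06426 → 46.064.

46.064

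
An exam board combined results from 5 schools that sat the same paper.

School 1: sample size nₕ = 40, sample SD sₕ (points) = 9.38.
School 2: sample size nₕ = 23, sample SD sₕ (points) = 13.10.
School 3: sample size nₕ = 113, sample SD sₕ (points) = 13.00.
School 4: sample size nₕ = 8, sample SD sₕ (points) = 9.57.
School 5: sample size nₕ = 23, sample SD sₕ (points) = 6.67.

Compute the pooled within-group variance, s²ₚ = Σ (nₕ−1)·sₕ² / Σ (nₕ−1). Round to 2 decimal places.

137.40

Degrees of freedom: 39 + 22 + 112 + 7 + 22 = 202.
Σ(nₕ−1)sₕ² = 39·87.9844 + 22·171.61 + 112·169 + 7·91.5849 + 22·44.4889 = 27754.6617.
s²ₚ = 27754.6617 / 202 = 137.3993... → 137.40.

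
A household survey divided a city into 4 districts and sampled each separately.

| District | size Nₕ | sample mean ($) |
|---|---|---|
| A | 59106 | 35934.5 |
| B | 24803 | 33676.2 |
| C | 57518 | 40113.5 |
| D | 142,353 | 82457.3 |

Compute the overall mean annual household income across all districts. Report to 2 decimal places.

N = 283780; weights Wₕ = Nₕ/N = (0.2083, 0.0874, 0.2027, 0.5016).
x̄_st = Σ Wₕ·x̄ₕ = 0.2083·35934.5 + 0.0874·33676.2 + 0.2027·40113.5 + 0.5016·82457.3 ≈ 59921.4450...
→ 59921.45.

59921.45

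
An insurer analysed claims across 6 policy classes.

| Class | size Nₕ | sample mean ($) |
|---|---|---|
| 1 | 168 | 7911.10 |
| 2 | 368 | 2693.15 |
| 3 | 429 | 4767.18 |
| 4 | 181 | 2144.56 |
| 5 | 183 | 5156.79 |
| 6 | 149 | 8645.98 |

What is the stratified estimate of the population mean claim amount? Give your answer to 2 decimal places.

N = 1478; weights Wₕ = Nₕ/N = (0.1137, 0.2490, 0.2903, 0.1225, 0.1238, 0.1008).
x̄_st = Σ Wₕ·x̄ₕ = 0.1137·7911.10 + 0.2490·2693.15 + 0.2903·4767.18 + 0.1225·2144.56 + 0.1238·5156.79 + 0.1008·8645.98 ≈ 4726.2335...
→ 4726.23.

4726.23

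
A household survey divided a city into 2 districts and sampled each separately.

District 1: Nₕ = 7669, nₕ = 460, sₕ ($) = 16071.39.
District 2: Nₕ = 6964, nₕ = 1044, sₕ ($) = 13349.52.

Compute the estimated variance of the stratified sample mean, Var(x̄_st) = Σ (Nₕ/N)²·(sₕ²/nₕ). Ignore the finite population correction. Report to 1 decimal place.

N = 14633. Term for each stratum: Wₕ²sₕ²/nₕ.
Var(x̄_st) = 154226.7756 + 38661.7565 = 192888.5321 → 192888.5.

192888.5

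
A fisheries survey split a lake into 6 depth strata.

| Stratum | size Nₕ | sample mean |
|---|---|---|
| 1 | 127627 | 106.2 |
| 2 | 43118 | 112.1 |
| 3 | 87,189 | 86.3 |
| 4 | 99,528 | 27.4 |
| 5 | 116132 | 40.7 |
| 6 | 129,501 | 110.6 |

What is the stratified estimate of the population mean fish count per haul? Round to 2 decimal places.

N = 603095; weights Wₕ = Nₕ/N = (0.2116, 0.0715, 0.1446, 0.1650, 0.1926, 0.2147).
x̄_st = Σ Wₕ·x̄ₕ = 0.2116·106.2 + 0.0715·112.1 + 0.1446·86.3 + 0.1650·27.4 + 0.1926·40.7 + 0.2147·110.6 ≈ 79.0727...
→ 79.07.

79.07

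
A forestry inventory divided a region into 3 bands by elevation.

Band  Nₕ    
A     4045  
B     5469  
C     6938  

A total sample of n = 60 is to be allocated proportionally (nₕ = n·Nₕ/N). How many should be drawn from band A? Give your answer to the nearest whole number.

15

N = 4045 + 5469 + 6938 = 16452.
n_A = 60·4045/16452 = 14.752... → 15.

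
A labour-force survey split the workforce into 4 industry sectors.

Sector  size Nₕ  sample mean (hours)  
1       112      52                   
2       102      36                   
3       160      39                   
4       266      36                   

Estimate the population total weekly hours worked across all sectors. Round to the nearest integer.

25312

Population total = Σ Nₕ·x̄ₕ (each stratum's size times its mean).
112·52 + 102·36 + 160·39 + 266·36 = 5824 + 3672 + 6240 + 9576 = 25312.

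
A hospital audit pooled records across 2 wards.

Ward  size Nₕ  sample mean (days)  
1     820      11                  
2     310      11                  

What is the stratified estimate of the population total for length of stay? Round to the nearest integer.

Estimate total by summing Nₕ·x̄ₕ over strata.
820·11 + 310·11 = 9020 + 3410 = 12430.

12430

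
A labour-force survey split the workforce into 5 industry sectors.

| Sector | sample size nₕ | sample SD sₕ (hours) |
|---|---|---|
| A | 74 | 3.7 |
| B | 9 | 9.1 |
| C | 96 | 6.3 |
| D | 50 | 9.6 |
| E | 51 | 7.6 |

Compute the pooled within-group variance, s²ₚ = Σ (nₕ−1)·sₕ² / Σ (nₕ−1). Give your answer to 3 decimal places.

A: (74−1)·3.7² = 73·13.69 = 999.37
B: (9−1)·9.1² = 8·82.81 = 662.48
C: (96−1)·6.3² = 95·39.69 = 3770.55
D: (50−1)·9.6² = 49·92.16 = 4515.84
E: (51−1)·7.6² = 50·57.76 = 2888
Numerator = 12836.24; denominator = Σ(nₕ−1) = 275.
s²ₚ = 12836.24/275 = 46.67724... → 46.677.

46.677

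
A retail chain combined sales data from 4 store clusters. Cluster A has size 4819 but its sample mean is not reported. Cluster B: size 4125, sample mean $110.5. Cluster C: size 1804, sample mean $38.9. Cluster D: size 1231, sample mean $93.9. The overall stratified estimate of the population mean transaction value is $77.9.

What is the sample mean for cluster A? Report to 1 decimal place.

N = 4819 + 4125 + 1804 + 1231 = 11979.
Overall total = μ·N = 77.9·11979 = 933164.1.
Subtract the known strata: 4125·110.5 + 1804·38.9 + 1231·93.9 = 641579.
Remaining total for cluster A: 933164.1 − 641579 = 291585.1.
Divide by its size: 291585.1 / 4819 = 60.507... → 60.5.

60.5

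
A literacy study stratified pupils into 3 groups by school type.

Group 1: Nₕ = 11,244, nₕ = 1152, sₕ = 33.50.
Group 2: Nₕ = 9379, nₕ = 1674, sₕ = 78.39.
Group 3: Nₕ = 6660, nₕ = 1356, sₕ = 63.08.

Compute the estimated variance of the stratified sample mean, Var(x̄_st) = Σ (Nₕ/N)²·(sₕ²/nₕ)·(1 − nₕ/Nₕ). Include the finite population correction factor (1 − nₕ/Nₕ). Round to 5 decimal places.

0.64414

N = 27283; Wₕ = Nₕ/N.
group 1: (11244/27283)²·33.50²/1152·(1 − 1152/11244) = 0.14850838
group 2: (9379/27283)²·78.39²/1674·(1 − 1674/9379) = 0.35637794
group 3: (6660/27283)²·63.08²/1356·(1 − 1356/6660) = 0.13925705
Sum = 0.64414336 → 0.64414.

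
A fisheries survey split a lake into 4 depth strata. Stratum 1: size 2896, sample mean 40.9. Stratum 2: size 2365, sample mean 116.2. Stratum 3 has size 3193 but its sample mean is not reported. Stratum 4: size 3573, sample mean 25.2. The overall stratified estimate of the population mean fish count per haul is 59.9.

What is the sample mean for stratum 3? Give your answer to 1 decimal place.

74.3

N = 2896 + 2365 + 3193 + 3573 = 12027.
Overall total = μ·N = 59.9·12027 = 720417.3.
Subtract the known strata: 2896·40.9 + 2365·116.2 + 3573·25.2 = 483299.
Remaining total for stratum 3: 720417.3 − 483299 = 237118.3.
Divide by its size: 237118.3 / 3193 = 74.262... → 74.3.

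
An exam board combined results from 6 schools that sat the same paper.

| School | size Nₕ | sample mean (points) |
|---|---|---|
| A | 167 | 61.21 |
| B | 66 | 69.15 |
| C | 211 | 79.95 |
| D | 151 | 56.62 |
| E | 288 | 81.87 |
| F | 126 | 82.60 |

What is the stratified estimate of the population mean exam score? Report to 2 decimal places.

73.53

x̄_st = (Σ Nₕx̄ₕ) / (Σ Nₕ) = (167·61.21 + 66·69.15 + 211·79.95 + 151·56.62 + 288·81.87 + 126·82.60) / 1009
= 74191.2 / 1009 = 73.5294... → 73.53.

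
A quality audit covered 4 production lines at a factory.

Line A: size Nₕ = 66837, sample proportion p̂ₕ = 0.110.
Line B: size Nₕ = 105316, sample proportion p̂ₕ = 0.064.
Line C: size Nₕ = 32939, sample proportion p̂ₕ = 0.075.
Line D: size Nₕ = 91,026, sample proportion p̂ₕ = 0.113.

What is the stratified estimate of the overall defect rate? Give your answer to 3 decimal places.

0.091

N = 66837 + 105316 + 32939 + 91026 = 296118.
Overall proportion = Σ (Nₕ/N)·p̂ₕ.
Σ Nₕp̂ₕ = 7352.07 + 6740.224 + 2470.425 + 10285.938 = 26848.657.
26848.657 / 296118 = 0.09067... → 0.091.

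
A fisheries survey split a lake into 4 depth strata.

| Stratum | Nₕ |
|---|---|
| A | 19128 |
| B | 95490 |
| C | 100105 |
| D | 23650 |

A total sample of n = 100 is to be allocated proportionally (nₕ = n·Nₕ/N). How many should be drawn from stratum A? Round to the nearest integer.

N = 19128 + 95490 + 100105 + 23650 = 238373.
n_A = 100·19128/238373 = 8.024... → 8.

8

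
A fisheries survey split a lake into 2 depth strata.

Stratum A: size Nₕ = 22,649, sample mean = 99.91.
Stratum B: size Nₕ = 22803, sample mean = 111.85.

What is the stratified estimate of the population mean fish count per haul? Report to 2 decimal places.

N = 22649 + 22803 = 45452.
Weight each subgroup mean by Nₕ/N and sum.
Σ Nₕx̄ₕ = 22649·99.91 + 22803·111.85 = 2262861.59 + 2550515.55 = 4813377.14.
Divide by N: 4813377.14 / 45452 = 105.9002... → 105.90.

105.90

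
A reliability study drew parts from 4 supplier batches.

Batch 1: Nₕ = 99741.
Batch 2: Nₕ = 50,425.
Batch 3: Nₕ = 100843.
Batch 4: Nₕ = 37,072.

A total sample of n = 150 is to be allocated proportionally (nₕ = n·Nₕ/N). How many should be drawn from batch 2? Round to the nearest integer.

26

N = 99741 + 50425 + 100843 + 37072 = 288081.
n_2 = 150·50425/288081 = 26.256... → 26.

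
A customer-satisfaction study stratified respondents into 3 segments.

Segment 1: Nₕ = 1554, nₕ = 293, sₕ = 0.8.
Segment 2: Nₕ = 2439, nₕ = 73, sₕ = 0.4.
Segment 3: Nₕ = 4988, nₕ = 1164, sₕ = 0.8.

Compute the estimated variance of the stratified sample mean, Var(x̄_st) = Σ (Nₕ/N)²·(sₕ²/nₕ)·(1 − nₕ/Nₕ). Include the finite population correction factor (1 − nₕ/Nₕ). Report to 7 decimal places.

0.0003399

N = 8981. Term for each stratum: Wₕ²sₕ²/nₕ·(1−nₕ/Nₕ).
Var(x̄_st) = 0.0000530676 + 0.0001568102 + 0.0001300235 = 0.0003399013 → 0.0003399.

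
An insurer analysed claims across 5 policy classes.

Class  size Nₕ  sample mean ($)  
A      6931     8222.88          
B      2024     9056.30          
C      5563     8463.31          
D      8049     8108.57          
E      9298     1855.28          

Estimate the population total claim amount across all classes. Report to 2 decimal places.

A: 6931·8222.88 = 56992781.28
B: 2024·9056.30 = 18329951.2
C: 5563·8463.31 = 47081393.53
D: 8049·8108.57 = 65265879.93
E: 9298·1855.28 = 17250393.44
τ̂ = Σ Nₕx̄ₕ = 204920399.38.

204920399.38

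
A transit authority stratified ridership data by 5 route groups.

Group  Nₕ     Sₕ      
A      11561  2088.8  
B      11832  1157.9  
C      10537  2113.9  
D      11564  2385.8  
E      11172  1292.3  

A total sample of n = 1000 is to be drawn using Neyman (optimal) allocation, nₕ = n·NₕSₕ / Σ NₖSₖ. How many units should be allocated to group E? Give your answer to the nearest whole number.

A: NₕSₕ = 11561·2088.8 = 24148616.8
B: NₕSₕ = 11832·1157.9 = 13700272.8
C: NₕSₕ = 10537·2113.9 = 22274164.3
D: NₕSₕ = 11564·2385.8 = 27589391.2
E: NₕSₕ = 11172·1292.3 = 14437575.6
Σ NₕSₕ = 102150020.7.
n_E = 1000·14437575.6/102150020.7 = 141.337... → 141.

141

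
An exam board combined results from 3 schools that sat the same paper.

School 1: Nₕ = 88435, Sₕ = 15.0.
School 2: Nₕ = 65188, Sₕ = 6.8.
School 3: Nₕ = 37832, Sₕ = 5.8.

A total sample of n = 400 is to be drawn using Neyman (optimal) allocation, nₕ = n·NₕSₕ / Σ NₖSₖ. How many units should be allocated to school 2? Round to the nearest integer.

1: NₕSₕ = 88435·15.0 = 1326525
2: NₕSₕ = 65188·6.8 = 443278.4
3: NₕSₕ = 37832·5.8 = 219425.6
Σ NₕSₕ = 1989229.
n_2 = 400·443278.4/1989229 = 89.136... → 89.

89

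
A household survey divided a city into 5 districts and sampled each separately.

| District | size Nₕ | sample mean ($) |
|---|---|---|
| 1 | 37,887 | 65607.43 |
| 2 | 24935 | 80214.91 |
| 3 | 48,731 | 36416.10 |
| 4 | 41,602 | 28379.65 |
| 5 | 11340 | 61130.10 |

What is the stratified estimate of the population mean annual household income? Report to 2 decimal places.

N = 164495; weights Wₕ = Nₕ/N = (0.2303, 0.1516, 0.2962, 0.2529, 0.0689).
x̄_st = Σ Wₕ·x̄ₕ = 0.2303·65607.43 + 0.1516·80214.91 + 0.2962·36416.10 + 0.2529·28379.65 + 0.0689·61130.10 ≈ 49450.0501...
→ 49450.05.

49450.05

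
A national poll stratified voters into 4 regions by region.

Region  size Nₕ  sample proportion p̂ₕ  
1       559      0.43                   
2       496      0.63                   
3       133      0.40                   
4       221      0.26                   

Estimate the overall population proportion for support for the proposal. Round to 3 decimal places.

Wₕ = Nₕ/N with N = 1409: 0.3967, 0.3520, 0.0944, 0.1568.
p̂_st = 0.3967·0.43 + 0.3520·0.63 + 0.0944·0.40 + 0.1568·0.26 ≈ 0.47091... → 0.471.

0.471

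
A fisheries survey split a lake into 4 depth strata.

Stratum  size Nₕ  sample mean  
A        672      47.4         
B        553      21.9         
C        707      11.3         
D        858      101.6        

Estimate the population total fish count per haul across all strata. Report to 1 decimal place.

139125.4

A: 672·47.4 = 31852.8
B: 553·21.9 = 12110.7
C: 707·11.3 = 7989.1
D: 858·101.6 = 87172.8
τ̂ = Σ Nₕx̄ₕ = 139125.4.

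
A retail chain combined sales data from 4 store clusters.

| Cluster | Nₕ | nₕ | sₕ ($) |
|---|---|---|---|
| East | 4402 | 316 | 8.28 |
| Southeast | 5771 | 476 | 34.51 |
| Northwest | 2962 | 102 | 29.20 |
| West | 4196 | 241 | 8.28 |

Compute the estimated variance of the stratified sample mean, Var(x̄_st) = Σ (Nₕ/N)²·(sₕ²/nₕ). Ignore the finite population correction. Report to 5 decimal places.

0.55226

N = 17331; Wₕ = Nₕ/N.
cluster East: (4402/17331)²·8.28²/316 = 0.01399672
cluster Southeast: (5771/17331)²·34.51²/476 = 0.27742007
cluster Northwest: (2962/17331)²·29.20²/102 = 0.24416780
cluster West: (4196/17331)²·8.28²/241 = 0.01667506
Sum = 0.55225965 → 0.55226.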